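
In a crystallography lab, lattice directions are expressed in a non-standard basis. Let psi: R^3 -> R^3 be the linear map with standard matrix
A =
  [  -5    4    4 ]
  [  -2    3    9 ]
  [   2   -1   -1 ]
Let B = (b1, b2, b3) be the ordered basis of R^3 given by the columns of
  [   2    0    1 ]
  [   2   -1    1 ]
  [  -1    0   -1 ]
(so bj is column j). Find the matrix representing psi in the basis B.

[[-3, -3, -3], [1, -1, 3], [0, 2, 1]]

Let P have columns b1, ..., b3. Then [psi]_B = P^(-1) A P.
Here det P = 1, so P^(-1) is integer; computing A P first and then P^(-1)(A P) gives [[-3, -3, -3], [1, -1, 3], [0, 2, 1]].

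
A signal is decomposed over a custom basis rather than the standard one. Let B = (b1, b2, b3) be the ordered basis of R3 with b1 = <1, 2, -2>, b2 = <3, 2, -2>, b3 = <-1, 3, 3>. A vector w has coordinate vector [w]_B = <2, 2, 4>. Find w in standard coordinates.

<4, 20, 4>

w = M [w]_B, where M has columns b1, ..., b3.
Carrying out the matrix-vector product, w = <4, 20, 4>.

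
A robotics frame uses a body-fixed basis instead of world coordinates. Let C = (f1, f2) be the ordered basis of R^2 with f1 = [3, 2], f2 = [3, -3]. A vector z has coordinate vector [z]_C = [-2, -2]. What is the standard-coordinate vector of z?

By definition z = -2f1 - 2f2.
Summing componentwise gives [-12, 2].

[-12, 2]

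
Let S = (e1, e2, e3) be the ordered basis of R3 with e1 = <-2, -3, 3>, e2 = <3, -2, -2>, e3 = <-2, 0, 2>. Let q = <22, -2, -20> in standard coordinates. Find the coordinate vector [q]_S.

Write q = c_1 e1 + ... + c_3 e3 and solve for the c_i.
Row-reducing the augmented matrix [M | q] gives c = (-2, 4, -3).
Check: -2e1 + 4e2 - 3e3 = <22, -2, -20>.

<-2, 4, -3>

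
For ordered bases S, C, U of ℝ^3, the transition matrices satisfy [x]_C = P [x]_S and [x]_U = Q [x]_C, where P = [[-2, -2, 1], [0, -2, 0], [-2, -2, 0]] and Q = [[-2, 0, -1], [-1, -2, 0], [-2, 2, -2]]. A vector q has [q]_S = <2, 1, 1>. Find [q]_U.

<16, 9, 18>

Apply P to get C-coordinates <-5, -2, -6>, then Q to get U-coordinates.
The result is [q]_U = <16, 9, 18>.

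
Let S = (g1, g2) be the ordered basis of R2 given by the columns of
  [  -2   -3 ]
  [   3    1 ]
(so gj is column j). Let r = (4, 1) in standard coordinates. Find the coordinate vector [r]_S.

(1, -2)

[r]_S is the unique c with M c = r, where M has columns g1, g2.
System: -2c_1 - 3c_2 = 4, 3c_1 + c_2 = 1; solving gives c_1 = 1, c_2 = -2.
Check: g1 - 2g2 = (4, 1).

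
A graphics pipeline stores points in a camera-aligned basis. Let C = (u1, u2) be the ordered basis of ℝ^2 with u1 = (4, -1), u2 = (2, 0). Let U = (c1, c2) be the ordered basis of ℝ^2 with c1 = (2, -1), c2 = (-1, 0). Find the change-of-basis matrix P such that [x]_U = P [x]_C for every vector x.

Take x = uj: its C-coordinates are the j-th standard unit vector, so P e_j — column j of P — equals [uj]_U.
u1 = c1 - 2c2, giving column 1 = (1, -2); repeating for each j gives P = [[1, 0], [-2, -2]].

[[1, 0], [-2, -2]]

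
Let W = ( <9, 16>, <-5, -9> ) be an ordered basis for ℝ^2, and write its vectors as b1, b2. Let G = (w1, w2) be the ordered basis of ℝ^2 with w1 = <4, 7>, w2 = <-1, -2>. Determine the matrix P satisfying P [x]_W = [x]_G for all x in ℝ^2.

[[2, -1], [-1, 1]]

Column j of P is [bj]_G, since P maps W-coordinates to G-coordinates.
Expressing b1 in G: b1 = 2w1 - w2, so column 1 of P is <2, -1>.
Doing the same for each bj gives P = [[2, -1], [-1, 1]].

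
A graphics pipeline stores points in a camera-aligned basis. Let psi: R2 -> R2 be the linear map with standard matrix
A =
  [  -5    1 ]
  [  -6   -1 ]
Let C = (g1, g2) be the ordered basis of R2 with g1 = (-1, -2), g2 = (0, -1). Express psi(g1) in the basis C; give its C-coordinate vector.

(-3, -2)

Compute psi(g1) = A g1 = (3, 8) in standard coordinates.
Then write this in C-coordinates: solve for y in y_1 g1 + y_2 g2 = (3, 8).
This gives y = (-3, -2), which is column 1 of [psi]_C.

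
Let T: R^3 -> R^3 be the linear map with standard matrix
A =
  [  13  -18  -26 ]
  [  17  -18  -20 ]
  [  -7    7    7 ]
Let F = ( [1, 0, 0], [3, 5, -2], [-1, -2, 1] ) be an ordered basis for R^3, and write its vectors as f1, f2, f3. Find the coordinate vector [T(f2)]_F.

Compute T(f2) = A f2 = [1, 1, 0] in standard coordinates.
Then write this in F-coordinates: solve for y in y_1 f1 + ... + y_3 f3 = [1, 1, 0].
This gives y = [0, 1, 2], which is column 2 of [T]_F.

[0, 1, 2]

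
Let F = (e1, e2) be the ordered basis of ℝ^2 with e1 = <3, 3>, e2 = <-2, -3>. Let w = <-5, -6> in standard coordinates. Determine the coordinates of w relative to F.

[w]_F is the unique c with M c = w, where M has columns e1, e2.
System: 3c_1 - 2c_2 = -5, 3c_1 - 3c_2 = -6; solving gives c_1 = -1, c_2 = 1.
Check: -e1 + e2 = <-5, -6>.

<-1, 1>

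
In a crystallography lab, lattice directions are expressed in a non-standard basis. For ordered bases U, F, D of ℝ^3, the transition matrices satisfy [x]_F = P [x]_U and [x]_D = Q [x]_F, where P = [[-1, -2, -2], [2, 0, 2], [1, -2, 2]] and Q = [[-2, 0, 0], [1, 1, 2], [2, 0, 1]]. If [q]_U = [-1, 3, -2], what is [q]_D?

Apply P to get F-coordinates [-1, -6, -11], then Q to get D-coordinates.
The result is [q]_D = [2, -29, -13].

[2, -29, -13]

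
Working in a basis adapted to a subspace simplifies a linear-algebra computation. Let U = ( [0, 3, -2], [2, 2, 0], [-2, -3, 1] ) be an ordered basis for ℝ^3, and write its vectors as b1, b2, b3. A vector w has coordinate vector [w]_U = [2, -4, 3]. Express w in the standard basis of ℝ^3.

w = M [w]_U, where M has columns b1, ..., b3.
Carrying out the matrix-vector product, w = [-14, -11, -1].

[-14, -11, -1]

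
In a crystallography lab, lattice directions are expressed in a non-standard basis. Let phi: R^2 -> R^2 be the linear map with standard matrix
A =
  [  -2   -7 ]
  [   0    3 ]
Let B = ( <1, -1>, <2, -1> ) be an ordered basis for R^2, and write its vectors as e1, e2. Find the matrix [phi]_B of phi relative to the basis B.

With P the matrix whose columns are e1, e2, [phi]_B = P^(-1) A P.
Column by column: phi(e1) = A e1 = <5, -3>; its B-coordinates <1, 2> give column 1.
Continuing for each basis vector yields [phi]_B = [[1, 3], [2, 0]].

[[1, 3], [2, 0]]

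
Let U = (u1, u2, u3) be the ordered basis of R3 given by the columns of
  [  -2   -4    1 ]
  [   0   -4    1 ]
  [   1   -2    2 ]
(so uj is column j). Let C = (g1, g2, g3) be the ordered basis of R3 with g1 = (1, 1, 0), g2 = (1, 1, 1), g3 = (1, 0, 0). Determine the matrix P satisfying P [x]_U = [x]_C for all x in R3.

[[-1, -2, -1], [1, -2, 2], [-2, 0, 0]]

Column j of P is [uj]_C, since P maps U-coordinates to C-coordinates.
Expressing u1 in C: u1 = -g1 + g2 - 2g3, so column 1 of P is (-1, 1, -2).
Doing the same for each uj gives P = [[-1, -2, -1], [1, -2, 2], [-2, 0, 0]].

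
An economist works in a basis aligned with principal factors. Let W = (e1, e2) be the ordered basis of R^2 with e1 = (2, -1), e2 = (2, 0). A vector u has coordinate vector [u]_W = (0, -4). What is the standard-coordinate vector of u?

(-8, 0)

u = M [u]_W, where M has columns e1, e2.
Carrying out the matrix-vector product, u = (-8, 0).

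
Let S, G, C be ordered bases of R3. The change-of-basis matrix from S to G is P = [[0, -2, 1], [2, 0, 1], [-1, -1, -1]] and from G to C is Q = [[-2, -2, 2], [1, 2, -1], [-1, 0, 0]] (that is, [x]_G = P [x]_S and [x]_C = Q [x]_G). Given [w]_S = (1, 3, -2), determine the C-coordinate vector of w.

(12, -6, 8)

Composing the changes, [w]_C = Q P [w]_S.
Q P = [[-6, 2, -6], [5, -1, 4], [0, 2, -1]]; applying this to (1, 3, -2) gives (12, -6, 8).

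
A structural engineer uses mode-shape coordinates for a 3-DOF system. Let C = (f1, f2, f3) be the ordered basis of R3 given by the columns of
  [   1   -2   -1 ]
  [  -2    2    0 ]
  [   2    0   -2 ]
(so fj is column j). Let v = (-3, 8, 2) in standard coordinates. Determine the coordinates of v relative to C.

(-2, 2, -3)

Write v = c_1 f1 + ... + c_3 f3 and solve for the c_i.
Row-reducing the augmented matrix [M | v] gives c = (-2, 2, -3).
Check: -2f1 + 2f2 - 3f3 = (-3, 8, 2).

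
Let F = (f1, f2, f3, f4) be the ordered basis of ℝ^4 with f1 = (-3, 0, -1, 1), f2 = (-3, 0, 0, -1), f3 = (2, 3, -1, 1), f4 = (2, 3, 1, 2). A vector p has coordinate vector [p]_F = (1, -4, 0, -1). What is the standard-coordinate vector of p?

(7, -3, -2, 3)

By definition p = f1 - 4f2 + 0·f3 - f4.
Summing componentwise gives (7, -3, -2, 3).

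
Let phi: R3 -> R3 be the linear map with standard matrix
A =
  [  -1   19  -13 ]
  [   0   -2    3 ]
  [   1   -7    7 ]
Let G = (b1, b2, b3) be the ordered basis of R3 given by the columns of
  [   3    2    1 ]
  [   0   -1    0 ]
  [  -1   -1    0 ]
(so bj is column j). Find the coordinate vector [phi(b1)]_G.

Column 1 of [phi]_G is the G-coordinate vector of phi(b1).
In standard coordinates phi(b1) = A b1 = [10, -3, -4].
Converting to G: [10, -3, -4] = b1 + 3b2 + b3, so the coordinate vector is [1, 3, 1].

[1, 3, 1]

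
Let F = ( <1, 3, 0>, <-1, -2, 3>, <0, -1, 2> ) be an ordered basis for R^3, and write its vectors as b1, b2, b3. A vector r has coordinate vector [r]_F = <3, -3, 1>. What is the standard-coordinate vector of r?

<6, 14, -7>

r = M [r]_F, where M has columns b1, ..., b3.
Carrying out the matrix-vector product, r = <6, 14, -7>.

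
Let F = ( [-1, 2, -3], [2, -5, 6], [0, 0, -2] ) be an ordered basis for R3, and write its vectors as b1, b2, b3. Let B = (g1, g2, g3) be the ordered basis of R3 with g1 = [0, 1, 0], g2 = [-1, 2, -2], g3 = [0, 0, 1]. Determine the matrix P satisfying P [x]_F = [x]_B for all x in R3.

[[0, -1, 0], [1, -2, 0], [-1, 2, -2]]

Let M have columns bj and N have columns gj. Then for every x, N [x]_B = x = M [x]_F, so P = N^(-1) M.
Since det N = 1, N^(-1) has integer entries; multiplying gives P = [[0, -1, 0], [1, -2, 0], [-1, 2, -2]].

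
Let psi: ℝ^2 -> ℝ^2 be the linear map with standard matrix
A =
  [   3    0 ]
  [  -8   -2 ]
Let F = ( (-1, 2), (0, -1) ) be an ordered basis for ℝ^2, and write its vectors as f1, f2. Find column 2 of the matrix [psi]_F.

(0, -2)

Compute psi(f2) = A f2 = (0, 2) in standard coordinates.
Then write this in F-coordinates: solve for y in y_1 f1 + y_2 f2 = (0, 2).
This gives y = (0, -2), which is column 2 of [psi]_F.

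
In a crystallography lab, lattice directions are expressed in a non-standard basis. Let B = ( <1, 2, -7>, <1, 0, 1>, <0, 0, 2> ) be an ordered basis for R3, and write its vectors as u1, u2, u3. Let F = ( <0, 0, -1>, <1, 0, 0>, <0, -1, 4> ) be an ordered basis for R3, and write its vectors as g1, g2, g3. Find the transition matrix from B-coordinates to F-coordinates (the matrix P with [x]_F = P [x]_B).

[[-1, -1, -2], [1, 1, 0], [-2, 0, 0]]

Column j of P is [uj]_F, since P maps B-coordinates to F-coordinates.
Expressing u1 in F: u1 = -g1 + g2 - 2g3, so column 1 of P is <-1, 1, -2>.
Doing the same for each uj gives P = [[-1, -1, -2], [1, 1, 0], [-2, 0, 0]].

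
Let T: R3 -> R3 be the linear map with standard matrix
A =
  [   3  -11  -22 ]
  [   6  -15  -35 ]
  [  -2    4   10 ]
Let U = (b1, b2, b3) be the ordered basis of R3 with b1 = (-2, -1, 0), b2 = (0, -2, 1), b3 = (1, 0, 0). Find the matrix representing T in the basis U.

The j-th column of [T]_U is [T(bj)]_U.
T(b1) = A b1 = (5, 3, 0) = -3b1 + 0·b2 - b3, so column 1 is (-3, 0, -1).
Repeating for b2, b3 and assembling the columns gives [[-3, 1, -2], [0, 2, -2], [-1, 2, -1]].

[[-3, 1, -2], [0, 2, -2], [-1, 2, -1]]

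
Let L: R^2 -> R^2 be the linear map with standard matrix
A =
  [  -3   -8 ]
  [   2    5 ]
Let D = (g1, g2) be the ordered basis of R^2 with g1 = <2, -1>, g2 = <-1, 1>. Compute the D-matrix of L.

The j-th column of [L]_D is [L(gj)]_D.
L(g1) = A g1 = <2, -1> = g1 + 0·g2, so column 1 is <1, 0>.
Repeating for g2 and assembling the columns gives [[1, -2], [0, 1]].

[[1, -2], [0, 1]]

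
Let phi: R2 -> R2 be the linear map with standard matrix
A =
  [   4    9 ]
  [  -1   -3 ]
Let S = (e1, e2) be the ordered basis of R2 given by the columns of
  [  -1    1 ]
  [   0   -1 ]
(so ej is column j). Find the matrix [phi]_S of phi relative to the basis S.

[[3, 3], [-1, -2]]

The j-th column of [phi]_S is [phi(ej)]_S.
phi(e1) = A e1 = [-4, 1] = 3e1 - e2, so column 1 is [3, -1].
Repeating for e2 and assembling the columns gives [[3, 3], [-1, -2]].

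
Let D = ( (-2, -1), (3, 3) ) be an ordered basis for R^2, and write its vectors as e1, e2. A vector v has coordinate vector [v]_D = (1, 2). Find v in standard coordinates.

v = M [v]_D, where M has columns e1, e2.
Carrying out the matrix-vector product, v = (4, 5).

(4, 5)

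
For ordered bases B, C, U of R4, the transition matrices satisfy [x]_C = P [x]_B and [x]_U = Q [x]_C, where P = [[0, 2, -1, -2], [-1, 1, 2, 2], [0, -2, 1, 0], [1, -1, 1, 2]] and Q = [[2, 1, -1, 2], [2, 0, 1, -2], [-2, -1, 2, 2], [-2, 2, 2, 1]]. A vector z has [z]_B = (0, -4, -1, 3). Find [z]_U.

(-15, -37, 58, 49)

First [z]_C = P [z]_B = (-13, 0, 7, 9).
Then [z]_U = Q [z]_C = (-15, -37, 58, 49).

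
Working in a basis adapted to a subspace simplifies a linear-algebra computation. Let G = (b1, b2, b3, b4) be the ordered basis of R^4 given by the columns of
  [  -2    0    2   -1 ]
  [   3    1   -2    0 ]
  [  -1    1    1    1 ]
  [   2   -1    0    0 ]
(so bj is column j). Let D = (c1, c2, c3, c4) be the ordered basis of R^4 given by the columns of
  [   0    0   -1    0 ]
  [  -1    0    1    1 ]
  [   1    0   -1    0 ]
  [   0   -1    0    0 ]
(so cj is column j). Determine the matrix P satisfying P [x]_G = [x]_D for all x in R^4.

[[1, 1, -1, 2], [-2, 1, 0, 0], [2, 0, -2, 1], [2, 2, -1, 1]]

Let M have columns bj and N have columns cj. Then for every x, N [x]_D = x = M [x]_G, so P = N^(-1) M.
Since det N = 1, N^(-1) has integer entries; multiplying gives P = [[1, 1, -1, 2], [-2, 1, 0, 0], [2, 0, -2, 1], [2, 2, -1, 1]].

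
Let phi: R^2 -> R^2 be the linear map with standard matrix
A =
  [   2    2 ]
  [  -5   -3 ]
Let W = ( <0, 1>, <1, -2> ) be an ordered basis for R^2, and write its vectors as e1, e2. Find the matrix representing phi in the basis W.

[[1, -3], [2, -2]]

The j-th column of [phi]_W is [phi(ej)]_W.
phi(e1) = A e1 = <2, -3> = e1 + 2e2, so column 1 is <1, 2>.
Repeating for e2 and assembling the columns gives [[1, -3], [2, -2]].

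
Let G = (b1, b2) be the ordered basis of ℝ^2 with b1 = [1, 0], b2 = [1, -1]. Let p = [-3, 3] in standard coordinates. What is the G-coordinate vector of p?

[0, -3]

[p]_G is the unique c with M c = p, where M has columns b1, b2.
System: c_1 + c_2 = -3, 0c_1 - c_2 = 3; solving gives c_1 = 0, c_2 = -3.
Check: 0·b1 - 3b2 = [-3, 3].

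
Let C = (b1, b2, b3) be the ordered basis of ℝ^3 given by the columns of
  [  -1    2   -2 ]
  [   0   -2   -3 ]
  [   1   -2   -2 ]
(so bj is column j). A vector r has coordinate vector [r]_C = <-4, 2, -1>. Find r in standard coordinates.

The coordinates say r = -4b1 + 2b2 - b3; adding the scaled basis vectors gives <10, -1, -6>.

<10, -1, -6>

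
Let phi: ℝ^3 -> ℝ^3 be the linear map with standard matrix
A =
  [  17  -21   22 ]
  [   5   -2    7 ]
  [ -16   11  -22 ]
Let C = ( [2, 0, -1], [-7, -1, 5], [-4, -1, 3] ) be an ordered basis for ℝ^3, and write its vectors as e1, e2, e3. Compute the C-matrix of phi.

The j-th column of [phi]_C is [phi(ej)]_C.
phi(e1) = A e1 = [12, 3, -10] = -3e1 - 2e2 - e3, so column 1 is [-3, -2, -1].
Repeating for e2, e3 and assembling the columns gives [[-3, -1, 2], [-2, -2, -1], [-1, 0, -2]].

[[-3, -1, 2], [-2, -2, -1], [-1, 0, -2]]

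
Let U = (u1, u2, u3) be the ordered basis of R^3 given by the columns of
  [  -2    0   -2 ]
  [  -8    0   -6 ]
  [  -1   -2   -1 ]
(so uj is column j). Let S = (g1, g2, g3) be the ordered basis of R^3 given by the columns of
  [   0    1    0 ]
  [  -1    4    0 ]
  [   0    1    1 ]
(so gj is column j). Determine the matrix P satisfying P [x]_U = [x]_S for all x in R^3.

[[0, 0, -2], [-2, 0, -2], [1, -2, 1]]

Column j of P is [uj]_S, since P maps U-coordinates to S-coordinates.
Expressing u1 in S: u1 = 0·g1 - 2g2 + g3, so column 1 of P is <0, -2, 1>.
Doing the same for each uj gives P = [[0, 0, -2], [-2, 0, -2], [1, -2, 1]].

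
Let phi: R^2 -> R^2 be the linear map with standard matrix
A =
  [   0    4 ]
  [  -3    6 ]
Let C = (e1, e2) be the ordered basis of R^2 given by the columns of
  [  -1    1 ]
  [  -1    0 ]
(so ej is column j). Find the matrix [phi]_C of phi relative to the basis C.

The j-th column of [phi]_C is [phi(ej)]_C.
phi(e1) = A e1 = (-4, -3) = 3e1 - e2, so column 1 is (3, -1).
Repeating for e2 and assembling the columns gives [[3, 3], [-1, 3]].

[[3, 3], [-1, 3]]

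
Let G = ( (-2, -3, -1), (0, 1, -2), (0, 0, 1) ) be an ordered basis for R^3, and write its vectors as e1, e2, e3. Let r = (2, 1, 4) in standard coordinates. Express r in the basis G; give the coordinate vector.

Write r = c_1 e1 + ... + c_3 e3 and solve for the c_i.
Gaussian elimination on [M | r] yields c = (-1, -2, -1).
Check: -e1 - 2e2 - e3 = (2, 1, 4).

(-1, -2, -1)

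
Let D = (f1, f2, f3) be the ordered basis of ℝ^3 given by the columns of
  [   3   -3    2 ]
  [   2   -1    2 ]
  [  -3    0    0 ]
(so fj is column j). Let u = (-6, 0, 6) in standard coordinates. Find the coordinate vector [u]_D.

(-2, 2, 3)

Write u = c_1 f1 + ... + c_3 f3 and solve for the c_i.
Solving this 3x3 system gives c = (-2, 2, 3).
Check: -2f1 + 2f2 + 3f3 = (-6, 0, 6).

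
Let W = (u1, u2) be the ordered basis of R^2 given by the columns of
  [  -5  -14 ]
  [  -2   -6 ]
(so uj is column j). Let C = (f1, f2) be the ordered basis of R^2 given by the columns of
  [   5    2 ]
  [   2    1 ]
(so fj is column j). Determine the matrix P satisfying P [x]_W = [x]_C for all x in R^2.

[[-1, -2], [0, -2]]

Let M have columns uj and N have columns fj. Then for every x, N [x]_C = x = M [x]_W, so P = N^(-1) M.
Since det N = 1, N^(-1) has integer entries; multiplying gives P = [[-1, -2], [0, -2]].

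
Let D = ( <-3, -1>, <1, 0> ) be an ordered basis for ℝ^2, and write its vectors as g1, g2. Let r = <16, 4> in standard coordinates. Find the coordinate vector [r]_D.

<-4, 4>

We seek scalars with c_1 g1 + c_2 g2 = r; equivalently solve M c = r where the columns of M are g1, g2.
System: -3c_1 + c_2 = 16, -c_1 + 0c_2 = 4; solving gives c_1 = -4, c_2 = 4.
Check: -4g1 + 4g2 = <16, 4>.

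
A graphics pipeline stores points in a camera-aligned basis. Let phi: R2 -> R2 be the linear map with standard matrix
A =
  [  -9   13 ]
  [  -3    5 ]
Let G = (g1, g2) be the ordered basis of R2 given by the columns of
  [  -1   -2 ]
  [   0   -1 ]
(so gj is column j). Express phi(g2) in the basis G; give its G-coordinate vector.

Compute phi(g2) = A g2 = <5, 1> in standard coordinates.
Then write this in G-coordinates: solve for y in y_1 g1 + y_2 g2 = <5, 1>.
This gives y = <-3, -1>, which is column 2 of [phi]_G.

<-3, -1>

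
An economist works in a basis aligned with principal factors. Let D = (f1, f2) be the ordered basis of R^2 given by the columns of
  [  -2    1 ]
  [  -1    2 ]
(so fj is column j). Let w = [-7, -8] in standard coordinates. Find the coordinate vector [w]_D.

[w]_D is the unique c with M c = w, where M has columns f1, f2.
System: -2c_1 + c_2 = -7, -c_1 + 2c_2 = -8; solving gives c_1 = 2, c_2 = -3.
Check: 2f1 - 3f2 = [-7, -8].

[2, -3]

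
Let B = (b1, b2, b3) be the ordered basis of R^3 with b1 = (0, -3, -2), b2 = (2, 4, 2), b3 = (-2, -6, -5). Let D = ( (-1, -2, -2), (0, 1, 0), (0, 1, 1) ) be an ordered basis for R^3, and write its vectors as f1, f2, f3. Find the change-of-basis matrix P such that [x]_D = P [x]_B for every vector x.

Column j of P is [bj]_D, since P maps B-coordinates to D-coordinates.
Expressing b1 in D: b1 = 0·f1 - f2 - 2f3, so column 1 of P is (0, -1, -2).
Doing the same for each bj gives P = [[0, -2, 2], [-1, 2, -1], [-2, -2, -1]].

[[0, -2, 2], [-1, 2, -1], [-2, -2, -1]]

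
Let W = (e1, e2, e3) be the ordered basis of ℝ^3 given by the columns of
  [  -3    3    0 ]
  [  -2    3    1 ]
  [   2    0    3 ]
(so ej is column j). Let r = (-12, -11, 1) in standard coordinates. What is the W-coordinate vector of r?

(2, -2, -1)

We seek scalars with c_1 e1 + ... + c_3 e3 = r; equivalently solve M c = r where the columns of M are e1, ..., e3.
Row-reducing the augmented matrix [M | r] gives c = (2, -2, -1).
Check: 2e1 - 2e2 - e3 = (-12, -11, 1).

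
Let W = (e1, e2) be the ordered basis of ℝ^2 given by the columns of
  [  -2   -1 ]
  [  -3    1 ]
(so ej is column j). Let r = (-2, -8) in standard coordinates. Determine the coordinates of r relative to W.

(2, -2)

Write r = c_1 e1 + c_2 e2 and solve for the c_i.
System: -2c_1 - c_2 = -2, -3c_1 + c_2 = -8; solving gives c_1 = 2, c_2 = -2.
Check: 2e1 - 2e2 = (-2, -8).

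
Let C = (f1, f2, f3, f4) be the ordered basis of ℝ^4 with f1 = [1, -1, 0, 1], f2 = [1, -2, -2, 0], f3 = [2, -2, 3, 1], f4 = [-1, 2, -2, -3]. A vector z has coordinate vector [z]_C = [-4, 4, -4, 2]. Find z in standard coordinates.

[-10, 8, -24, -14]

By definition z = -4f1 + 4f2 - 4f3 + 2f4.
Summing componentwise gives [-10, 8, -24, -14].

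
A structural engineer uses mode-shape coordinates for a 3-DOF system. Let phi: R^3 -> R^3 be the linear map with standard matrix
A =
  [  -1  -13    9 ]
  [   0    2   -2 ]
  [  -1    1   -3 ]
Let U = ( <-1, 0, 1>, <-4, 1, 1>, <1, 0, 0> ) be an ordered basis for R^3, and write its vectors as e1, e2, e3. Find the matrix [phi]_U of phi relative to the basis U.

[[0, 2, -1], [-2, 0, 0], [2, 2, -2]]

The j-th column of [phi]_U is [phi(ej)]_U.
phi(e1) = A e1 = <10, -2, -2> = 0·e1 - 2e2 + 2e3, so column 1 is <0, -2, 2>.
Repeating for e2, e3 and assembling the columns gives [[0, 2, -1], [-2, 0, 0], [2, 2, -2]].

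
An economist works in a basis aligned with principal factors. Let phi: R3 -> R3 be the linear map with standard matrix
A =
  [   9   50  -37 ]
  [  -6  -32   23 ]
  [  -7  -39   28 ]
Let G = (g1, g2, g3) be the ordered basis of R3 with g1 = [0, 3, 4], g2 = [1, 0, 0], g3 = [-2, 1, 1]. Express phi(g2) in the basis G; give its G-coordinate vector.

[-1, 3, -3]

Column 2 of [phi]_G is the G-coordinate vector of phi(g2).
In standard coordinates phi(g2) = A g2 = [9, -6, -7].
Converting to G: [9, -6, -7] = -g1 + 3g2 - 3g3, so the coordinate vector is [-1, 3, -3].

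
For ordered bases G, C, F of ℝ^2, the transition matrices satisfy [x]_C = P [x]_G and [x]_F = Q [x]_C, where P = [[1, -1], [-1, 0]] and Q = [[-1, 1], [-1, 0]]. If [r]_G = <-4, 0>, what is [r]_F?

Apply P to get C-coordinates <-4, 4>, then Q to get F-coordinates.
The result is [r]_F = <8, 4>.

<8, 4>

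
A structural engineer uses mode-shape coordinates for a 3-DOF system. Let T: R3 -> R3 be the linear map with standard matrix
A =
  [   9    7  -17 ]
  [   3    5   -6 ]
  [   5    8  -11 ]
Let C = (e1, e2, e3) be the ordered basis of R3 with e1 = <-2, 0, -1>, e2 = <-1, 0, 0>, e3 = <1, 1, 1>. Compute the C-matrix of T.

[[-1, 2, 0], [3, 2, 3], [0, -3, 2]]

The j-th column of [T]_C is [T(ej)]_C.
T(e1) = A e1 = <-1, 0, 1> = -e1 + 3e2 + 0·e3, so column 1 is <-1, 3, 0>.
Repeating for e2, e3 and assembling the columns gives [[-1, 2, 0], [3, 2, 3], [0, -3, 2]].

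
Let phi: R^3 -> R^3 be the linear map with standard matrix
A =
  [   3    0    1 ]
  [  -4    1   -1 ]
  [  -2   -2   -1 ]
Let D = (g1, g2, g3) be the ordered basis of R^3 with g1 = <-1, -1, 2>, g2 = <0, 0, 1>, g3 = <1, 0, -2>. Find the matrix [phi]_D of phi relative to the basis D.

[[-1, 1, 2], [0, 1, 2], [-2, 2, 3]]

The j-th column of [phi]_D is [phi(gj)]_D.
phi(g1) = A g1 = <-1, 1, 2> = -g1 + 0·g2 - 2g3, so column 1 is <-1, 0, -2>.
Repeating for g2, g3 and assembling the columns gives [[-1, 1, 2], [0, 1, 2], [-2, 2, 3]].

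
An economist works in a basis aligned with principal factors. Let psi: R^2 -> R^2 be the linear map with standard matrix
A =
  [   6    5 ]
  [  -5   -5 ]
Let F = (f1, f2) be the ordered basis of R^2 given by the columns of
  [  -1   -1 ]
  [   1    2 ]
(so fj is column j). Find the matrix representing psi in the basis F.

Let P have columns f1, f2. Then [psi]_F = P^(-1) A P.
Here det P = -1, so P^(-1) is integer; computing A P first and then P^(-1)(A P) gives [[2, -3], [-1, -1]].

[[2, -3], [-1, -1]]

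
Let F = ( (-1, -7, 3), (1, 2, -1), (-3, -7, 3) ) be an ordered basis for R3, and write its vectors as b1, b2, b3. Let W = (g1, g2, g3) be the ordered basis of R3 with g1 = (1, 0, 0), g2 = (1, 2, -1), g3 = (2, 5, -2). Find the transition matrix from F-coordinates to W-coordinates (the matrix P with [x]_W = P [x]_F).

Take x = bj: its F-coordinates are the j-th standard unit vector, so P e_j — column j of P — equals [bj]_W.
b1 = 2g1 - g2 - g3, giving column 1 = (2, -1, -1); repeating for each j gives P = [[2, 0, 0], [-1, 1, -1], [-1, 0, -1]].

[[2, 0, 0], [-1, 1, -1], [-1, 0, -1]]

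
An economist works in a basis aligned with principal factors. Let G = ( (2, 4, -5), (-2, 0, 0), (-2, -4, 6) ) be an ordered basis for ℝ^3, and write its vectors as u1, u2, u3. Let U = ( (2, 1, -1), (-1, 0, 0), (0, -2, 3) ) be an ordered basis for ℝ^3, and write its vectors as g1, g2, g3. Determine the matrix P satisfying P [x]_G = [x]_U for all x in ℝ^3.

Take x = uj: its G-coordinates are the j-th standard unit vector, so P e_j — column j of P — equals [uj]_U.
u1 = 2g1 + 2g2 - g3, giving column 1 = (2, 2, -1); repeating for each j gives P = [[2, 0, 0], [2, 2, 2], [-1, 0, 2]].

[[2, 0, 0], [2, 2, 2], [-1, 0, 2]]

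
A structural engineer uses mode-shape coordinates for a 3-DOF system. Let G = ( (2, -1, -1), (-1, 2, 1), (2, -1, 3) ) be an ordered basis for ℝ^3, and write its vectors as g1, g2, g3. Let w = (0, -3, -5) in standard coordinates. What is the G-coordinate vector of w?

[w]_G is the unique c with M c = w, where M has columns g1, ..., g3.
Gaussian elimination on [M | w] yields c = (0, -2, -1).
Check: 0·g1 - 2g2 - g3 = (0, -3, -5).

(0, -2, -1)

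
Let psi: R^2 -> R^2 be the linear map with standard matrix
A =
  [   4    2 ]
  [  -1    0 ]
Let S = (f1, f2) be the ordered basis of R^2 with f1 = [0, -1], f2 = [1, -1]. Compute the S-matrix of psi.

[[2, -1], [-2, 2]]

Let P have columns f1, f2. Then [psi]_S = P^(-1) A P.
Here det P = 1, so P^(-1) is integer; computing A P first and then P^(-1)(A P) gives [[2, -1], [-2, 2]].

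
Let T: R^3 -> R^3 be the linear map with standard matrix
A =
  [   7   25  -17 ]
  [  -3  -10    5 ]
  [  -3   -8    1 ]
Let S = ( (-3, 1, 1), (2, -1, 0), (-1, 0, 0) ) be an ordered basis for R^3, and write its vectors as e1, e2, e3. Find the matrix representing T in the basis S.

The j-th column of [T]_S is [T(ej)]_S.
T(e1) = A e1 = (-13, 4, 2) = 2e1 - 2e2 + 3e3, so column 1 is (2, -2, 3).
Repeating for e2, e3 and assembling the columns gives [[2, 2, 3], [-2, -2, 0], [3, 1, -2]].

[[2, 2, 3], [-2, -2, 0], [3, 1, -2]]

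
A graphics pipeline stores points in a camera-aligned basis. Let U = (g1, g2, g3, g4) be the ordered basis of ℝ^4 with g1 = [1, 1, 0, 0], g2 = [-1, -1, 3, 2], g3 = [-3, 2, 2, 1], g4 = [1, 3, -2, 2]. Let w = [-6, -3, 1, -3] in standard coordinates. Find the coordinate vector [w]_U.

Write w = c_1 g1 + ... + c_4 g4 and solve for the c_i.
Gaussian elimination on [M | w] yields c = (-3, -1, 1, -1).
Check: -3g1 - g2 + g3 - g4 = [-6, -3, 1, -3].

[-3, -1, 1, -1]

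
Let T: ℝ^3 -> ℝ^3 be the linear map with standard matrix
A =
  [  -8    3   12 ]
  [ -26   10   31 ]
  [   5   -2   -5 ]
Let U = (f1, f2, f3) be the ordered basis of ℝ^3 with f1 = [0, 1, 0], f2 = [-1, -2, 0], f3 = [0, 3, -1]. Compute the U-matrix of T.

[[-2, -1, 2], [-3, -2, 3], [2, 1, 1]]

Let P have columns f1, ..., f3. Then [T]_U = P^(-1) A P.
Here det P = -1, so P^(-1) is integer; computing A P first and then P^(-1)(A P) gives [[-2, -1, 2], [-3, -2, 3], [2, 1, 1]].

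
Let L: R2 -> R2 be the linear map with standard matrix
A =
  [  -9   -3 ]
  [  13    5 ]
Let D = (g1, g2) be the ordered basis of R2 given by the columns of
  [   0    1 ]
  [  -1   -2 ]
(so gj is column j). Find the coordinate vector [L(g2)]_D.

Compute L(g2) = A g2 = [-3, 3] in standard coordinates.
Then write this in D-coordinates: solve for y in y_1 g1 + y_2 g2 = [-3, 3].
This gives y = [3, -3], which is column 2 of [L]_D.

[3, -3]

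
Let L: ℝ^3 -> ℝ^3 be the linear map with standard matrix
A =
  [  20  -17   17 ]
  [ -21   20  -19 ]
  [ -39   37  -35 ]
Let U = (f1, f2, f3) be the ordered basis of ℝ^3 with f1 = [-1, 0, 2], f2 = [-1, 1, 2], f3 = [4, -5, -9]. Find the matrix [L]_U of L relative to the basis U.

Let P have columns f1, ..., f3. Then [L]_U = P^(-1) A P.
Here det P = 1, so P^(-1) is integer; computing A P first and then P^(-1)(A P) gives [[0, 0, -1], [-2, 3, -3], [3, 0, 2]].

[[0, 0, -1], [-2, 3, -3], [3, 0, 2]]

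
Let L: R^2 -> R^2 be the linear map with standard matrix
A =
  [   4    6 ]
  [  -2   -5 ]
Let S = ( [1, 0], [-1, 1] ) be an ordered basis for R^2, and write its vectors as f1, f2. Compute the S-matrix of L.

Let P have columns f1, f2. Then [L]_S = P^(-1) A P.
Here det P = 1, so P^(-1) is integer; computing A P first and then P^(-1)(A P) gives [[2, -1], [-2, -3]].

[[2, -1], [-2, -3]]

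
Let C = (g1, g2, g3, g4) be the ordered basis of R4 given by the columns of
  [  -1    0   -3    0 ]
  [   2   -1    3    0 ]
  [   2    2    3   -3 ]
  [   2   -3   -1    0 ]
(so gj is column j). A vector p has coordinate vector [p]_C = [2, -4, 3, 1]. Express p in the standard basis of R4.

[-11, 17, 2, 13]

By definition p = 2g1 - 4g2 + 3g3 + g4.
Summing componentwise gives [-11, 17, 2, 13].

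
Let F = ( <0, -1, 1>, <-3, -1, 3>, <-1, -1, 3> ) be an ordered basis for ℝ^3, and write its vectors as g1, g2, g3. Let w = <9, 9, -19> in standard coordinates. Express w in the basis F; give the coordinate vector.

[w]_F is the unique c with M c = w, where M has columns g1, ..., g3.
Row-reducing the augmented matrix [M | w] gives c = (-4, -2, -3).
Check: -4g1 - 2g2 - 3g3 = <9, 9, -19>.

<-4, -2, -3>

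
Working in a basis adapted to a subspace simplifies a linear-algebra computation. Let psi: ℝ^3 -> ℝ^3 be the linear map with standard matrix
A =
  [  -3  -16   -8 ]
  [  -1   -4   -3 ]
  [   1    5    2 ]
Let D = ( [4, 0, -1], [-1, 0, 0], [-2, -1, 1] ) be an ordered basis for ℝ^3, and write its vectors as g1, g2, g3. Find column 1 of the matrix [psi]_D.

[-1, -2, 1]

Compute psi(g1) = A g1 = [-4, -1, 2] in standard coordinates.
Then write this in D-coordinates: solve for y in y_1 g1 + ... + y_3 g3 = [-4, -1, 2].
This gives y = [-1, -2, 1], which is column 1 of [psi]_D.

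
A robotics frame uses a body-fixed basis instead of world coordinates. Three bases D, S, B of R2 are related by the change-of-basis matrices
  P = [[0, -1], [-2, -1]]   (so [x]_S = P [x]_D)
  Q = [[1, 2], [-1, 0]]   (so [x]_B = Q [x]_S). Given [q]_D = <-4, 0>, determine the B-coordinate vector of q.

First [q]_S = P [q]_D = <0, 8>.
Then [q]_B = Q [q]_S = <16, 0>.

<16, 0>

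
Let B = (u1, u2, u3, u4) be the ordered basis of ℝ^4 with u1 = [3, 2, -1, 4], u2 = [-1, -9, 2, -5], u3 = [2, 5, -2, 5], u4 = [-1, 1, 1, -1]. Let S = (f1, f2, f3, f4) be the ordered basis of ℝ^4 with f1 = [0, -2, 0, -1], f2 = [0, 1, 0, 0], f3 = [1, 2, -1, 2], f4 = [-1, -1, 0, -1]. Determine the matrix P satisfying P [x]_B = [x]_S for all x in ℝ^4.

[[0, 2, -1, -1], [-2, -2, -1, 1], [1, -2, 2, -1], [-2, -1, 0, 0]]

Take x = uj: its B-coordinates are the j-th standard unit vector, so P e_j — column j of P — equals [uj]_S.
u1 = 0·f1 - 2f2 + f3 - 2f4, giving column 1 = [0, -2, 1, -2]; repeating for each j gives P = [[0, 2, -1, -1], [-2, -2, -1, 1], [1, -2, 2, -1], [-2, -1, 0, 0]].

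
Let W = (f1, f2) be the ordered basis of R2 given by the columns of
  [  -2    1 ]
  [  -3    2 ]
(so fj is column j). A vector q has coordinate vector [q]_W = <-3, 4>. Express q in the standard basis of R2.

The coordinates say q = -3f1 + 4f2; adding the scaled basis vectors gives <10, 17>.

<10, 17>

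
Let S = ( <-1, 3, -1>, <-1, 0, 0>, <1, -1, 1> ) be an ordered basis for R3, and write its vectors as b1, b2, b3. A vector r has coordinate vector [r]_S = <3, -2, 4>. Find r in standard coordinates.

<3, 5, 1>

r = M [r]_S, where M has columns b1, ..., b3.
Carrying out the matrix-vector product, r = <3, 5, 1>.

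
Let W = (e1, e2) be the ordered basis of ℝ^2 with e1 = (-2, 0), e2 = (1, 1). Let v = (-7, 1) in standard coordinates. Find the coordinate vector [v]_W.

Write v = c_1 e1 + c_2 e2 and solve for the c_i.
System: -2c_1 + c_2 = -7, 0c_1 + c_2 = 1; solving gives c_1 = 4, c_2 = 1.
Check: 4e1 + e2 = (-7, 1).

(4, 1)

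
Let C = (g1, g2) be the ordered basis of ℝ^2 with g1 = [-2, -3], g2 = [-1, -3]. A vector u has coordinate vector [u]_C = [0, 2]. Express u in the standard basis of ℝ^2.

The coordinates say u = 0·g1 + 2g2; adding the scaled basis vectors gives [-2, -6].

[-2, -6]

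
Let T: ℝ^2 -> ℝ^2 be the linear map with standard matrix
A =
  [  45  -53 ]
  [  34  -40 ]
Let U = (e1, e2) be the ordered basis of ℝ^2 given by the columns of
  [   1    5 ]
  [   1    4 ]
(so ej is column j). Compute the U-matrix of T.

[[2, -2], [-2, 3]]

Let P have columns e1, e2. Then [T]_U = P^(-1) A P.
Here det P = -1, so P^(-1) is integer; computing A P first and then P^(-1)(A P) gives [[2, -2], [-2, 3]].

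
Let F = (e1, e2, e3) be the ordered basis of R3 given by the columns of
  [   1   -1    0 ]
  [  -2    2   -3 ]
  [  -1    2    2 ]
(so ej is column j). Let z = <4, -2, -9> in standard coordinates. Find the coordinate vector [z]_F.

We seek scalars with c_1 e1 + ... + c_3 e3 = z; equivalently solve M c = z where the columns of M are e1, ..., e3.
Solving this 3x3 system gives c = (3, -1, -2).
Check: 3e1 - e2 - 2e3 = <4, -2, -9>.

<3, -1, -2>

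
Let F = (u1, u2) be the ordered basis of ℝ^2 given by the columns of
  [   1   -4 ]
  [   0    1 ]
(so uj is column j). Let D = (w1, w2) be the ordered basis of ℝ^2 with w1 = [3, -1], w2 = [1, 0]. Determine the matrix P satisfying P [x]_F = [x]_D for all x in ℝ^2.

Take x = uj: its F-coordinates are the j-th standard unit vector, so P e_j — column j of P — equals [uj]_D.
u1 = 0·w1 + w2, giving column 1 = [0, 1]; repeating for each j gives P = [[0, -1], [1, -1]].

[[0, -1], [1, -1]]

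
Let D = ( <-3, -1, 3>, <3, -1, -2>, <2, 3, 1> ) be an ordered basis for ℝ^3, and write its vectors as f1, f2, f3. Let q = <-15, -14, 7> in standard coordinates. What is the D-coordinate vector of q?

<4, 1, -3>

We seek scalars with c_1 f1 + ... + c_3 f3 = q; equivalently solve M c = q where the columns of M are f1, ..., f3.
Solving this 3x3 system gives c = (4, 1, -3).
Check: 4f1 + f2 - 3f3 = <-15, -14, 7>.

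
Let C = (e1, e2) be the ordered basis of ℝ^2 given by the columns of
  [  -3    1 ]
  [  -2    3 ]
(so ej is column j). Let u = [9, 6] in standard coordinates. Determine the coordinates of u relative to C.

We seek scalars with c_1 e1 + c_2 e2 = u; equivalently solve M c = u where the columns of M are e1, e2.
System: -3c_1 + c_2 = 9, -2c_1 + 3c_2 = 6; solving gives c_1 = -3, c_2 = 0.
Check: -3e1 + 0·e2 = [9, 6].

[-3, 0]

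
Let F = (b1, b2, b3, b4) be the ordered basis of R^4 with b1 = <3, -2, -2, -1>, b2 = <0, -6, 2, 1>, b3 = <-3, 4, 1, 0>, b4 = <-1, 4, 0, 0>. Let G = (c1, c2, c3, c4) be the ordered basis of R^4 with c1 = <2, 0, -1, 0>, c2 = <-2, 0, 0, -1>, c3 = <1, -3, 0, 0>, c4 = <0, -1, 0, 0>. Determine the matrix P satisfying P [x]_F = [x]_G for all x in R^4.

[[2, -2, -1, 0], [1, -1, 0, 0], [1, 2, -1, -1], [-1, 0, -1, -1]]

Column j of P is [bj]_G, since P maps F-coordinates to G-coordinates.
Expressing b1 in G: b1 = 2c1 + c2 + c3 - c4, so column 1 of P is <2, 1, 1, -1>.
Doing the same for each bj gives P = [[2, -2, -1, 0], [1, -1, 0, 0], [1, 2, -1, -1], [-1, 0, -1, -1]].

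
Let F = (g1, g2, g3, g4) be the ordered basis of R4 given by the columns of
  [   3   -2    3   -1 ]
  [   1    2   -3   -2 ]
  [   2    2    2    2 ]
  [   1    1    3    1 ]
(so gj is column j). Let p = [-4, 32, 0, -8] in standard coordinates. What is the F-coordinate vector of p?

We seek scalars with c_1 g1 + ... + c_4 g4 = p; equivalently solve M c = p where the columns of M are g1, ..., g4.
Solving this 4x4 system gives c = (4, 4, -4, -4).
Check: 4g1 + 4g2 - 4g3 - 4g4 = [-4, 32, 0, -8].

[4, 4, -4, -4]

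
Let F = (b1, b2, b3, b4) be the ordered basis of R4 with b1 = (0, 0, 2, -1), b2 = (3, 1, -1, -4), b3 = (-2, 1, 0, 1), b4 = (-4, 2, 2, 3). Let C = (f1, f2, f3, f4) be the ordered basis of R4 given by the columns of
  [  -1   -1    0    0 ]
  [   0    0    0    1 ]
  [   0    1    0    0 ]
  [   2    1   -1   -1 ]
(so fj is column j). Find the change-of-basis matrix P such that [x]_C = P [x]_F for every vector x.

[[-2, -2, 2, 2], [2, -1, 0, 2], [-1, -2, 2, 1], [0, 1, 1, 2]]

Let M have columns bj and N have columns fj. Then for every x, N [x]_C = x = M [x]_F, so P = N^(-1) M.
Since det N = 1, N^(-1) has integer entries; multiplying gives P = [[-2, -2, 2, 2], [2, -1, 0, 2], [-1, -2, 2, 1], [0, 1, 1, 2]].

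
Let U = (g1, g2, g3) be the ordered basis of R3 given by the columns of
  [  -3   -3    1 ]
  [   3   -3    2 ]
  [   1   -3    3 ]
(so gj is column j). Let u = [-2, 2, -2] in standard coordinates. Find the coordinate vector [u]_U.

[u]_U is the unique c with M c = u, where M has columns g1, ..., g3.
Row-reducing the augmented matrix [M | u] gives c = (1, -1, -2).
Check: g1 - g2 - 2g3 = [-2, 2, -2].

[1, -1, -2]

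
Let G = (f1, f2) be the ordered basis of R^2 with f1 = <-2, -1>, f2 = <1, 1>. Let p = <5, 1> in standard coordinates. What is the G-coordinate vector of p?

Write p = c_1 f1 + c_2 f2 and solve for the c_i.
System: -2c_1 + c_2 = 5, -c_1 + c_2 = 1; solving gives c_1 = -4, c_2 = -3.
Check: -4f1 - 3f2 = <5, 1>.

<-4, -3>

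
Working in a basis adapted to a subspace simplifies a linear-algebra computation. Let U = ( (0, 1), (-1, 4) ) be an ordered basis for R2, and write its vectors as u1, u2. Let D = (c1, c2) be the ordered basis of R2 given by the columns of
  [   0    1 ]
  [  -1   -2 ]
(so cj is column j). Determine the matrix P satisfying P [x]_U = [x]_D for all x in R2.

[[-1, -2], [0, -1]]

Let M have columns uj and N have columns cj. Then for every x, N [x]_D = x = M [x]_U, so P = N^(-1) M.
Since det N = 1, N^(-1) has integer entries; multiplying gives P = [[-1, -2], [0, -1]].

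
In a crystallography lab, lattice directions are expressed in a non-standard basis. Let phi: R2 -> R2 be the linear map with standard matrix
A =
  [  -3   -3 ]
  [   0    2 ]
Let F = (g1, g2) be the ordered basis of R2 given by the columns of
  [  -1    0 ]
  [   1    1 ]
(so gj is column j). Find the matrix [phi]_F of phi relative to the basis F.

The j-th column of [phi]_F is [phi(gj)]_F.
phi(g1) = A g1 = [0, 2] = 0·g1 + 2g2, so column 1 is [0, 2].
Repeating for g2 and assembling the columns gives [[0, 3], [2, -1]].

[[0, 3], [2, -1]]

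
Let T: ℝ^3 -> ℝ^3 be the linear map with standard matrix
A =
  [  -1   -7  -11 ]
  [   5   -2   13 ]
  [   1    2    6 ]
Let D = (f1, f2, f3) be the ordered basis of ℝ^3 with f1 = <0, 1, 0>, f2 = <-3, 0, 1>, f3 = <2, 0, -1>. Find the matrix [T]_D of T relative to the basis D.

The j-th column of [T]_D is [T(fj)]_D.
T(f1) = A f1 = <-7, -2, 2> = -2f1 + 3f2 + f3, so column 1 is <-2, 3, 1>.
Repeating for f2, f3 and assembling the columns gives [[-2, -2, -3], [3, 2, -1], [1, -1, 3]].

[[-2, -2, -3], [3, 2, -1], [1, -1, 3]]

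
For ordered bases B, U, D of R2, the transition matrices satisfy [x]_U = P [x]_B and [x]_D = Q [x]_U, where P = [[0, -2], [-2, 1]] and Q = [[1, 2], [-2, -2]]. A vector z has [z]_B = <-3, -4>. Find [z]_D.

<12, -20>

First [z]_U = P [z]_B = <8, 2>.
Then [z]_D = Q [z]_U = <12, -20>.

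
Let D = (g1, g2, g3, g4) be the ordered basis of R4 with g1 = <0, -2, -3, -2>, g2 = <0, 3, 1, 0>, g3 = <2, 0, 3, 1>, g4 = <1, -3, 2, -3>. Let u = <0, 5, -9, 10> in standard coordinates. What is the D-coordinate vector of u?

We seek scalars with c_1 g1 + ... + c_4 g4 = u; equivalently solve M c = u where the columns of M are g1, ..., g4.
Solving this 4x4 system gives c = (2, -1, 2, -4).
Check: 2g1 - g2 + 2g3 - 4g4 = <0, 5, -9, 10>.

<2, -1, 2, -4>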